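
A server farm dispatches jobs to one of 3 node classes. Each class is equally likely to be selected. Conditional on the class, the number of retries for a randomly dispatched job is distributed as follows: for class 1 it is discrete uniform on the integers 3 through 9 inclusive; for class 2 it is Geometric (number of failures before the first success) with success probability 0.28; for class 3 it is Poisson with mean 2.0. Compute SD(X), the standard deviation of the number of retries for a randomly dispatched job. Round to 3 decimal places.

Per component, 1: μ=6, E[X²]=40; 2: μ=2.57143, E[X²]=15.7959; 3: μ=2, E[X²]=6.
E[X] = 0.333333·6 + 0.333333·2.57143 + 0.333333·2 = 3.52381.
E[X²] = 0.333333·40 + 0.333333·15.7959 + 0.333333·6 = 20.5986.
Var(X) = E[X²] − (E[X])² = 20.5986 − 12.4172 = 8.18141.
SD(X) = √8.18141 = 2.86032.

2.860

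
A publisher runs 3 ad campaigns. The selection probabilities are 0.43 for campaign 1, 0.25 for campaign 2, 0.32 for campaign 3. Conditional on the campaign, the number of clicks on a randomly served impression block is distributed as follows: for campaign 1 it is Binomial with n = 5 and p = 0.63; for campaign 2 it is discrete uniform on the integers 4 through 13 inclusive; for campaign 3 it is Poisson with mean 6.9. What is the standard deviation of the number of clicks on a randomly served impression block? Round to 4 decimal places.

Per component, 1: μ=3.15, E[X²]=11.088; 2: μ=8.5, E[X²]=80.5; 3: μ=6.9, E[X²]=54.51.
E[X] = 0.43·3.15 + 0.25·8.5 + 0.32·6.9 = 5.6875.
E[X²] = 0.43·11.088 + 0.25·80.5 + 0.32·54.51 = 42.336.
Var(X) = E[X²] − (E[X])² = 42.336 − 32.3477 = 9.98838.
SD(X) = √9.98838 = 3.16044.

3.1604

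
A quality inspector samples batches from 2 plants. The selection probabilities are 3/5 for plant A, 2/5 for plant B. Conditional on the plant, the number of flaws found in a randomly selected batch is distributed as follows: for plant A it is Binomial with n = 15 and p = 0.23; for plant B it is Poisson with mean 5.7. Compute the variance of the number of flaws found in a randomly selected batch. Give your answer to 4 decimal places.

Per component, A: μ=3.45, E[X²]=14.559; B: μ=5.7, E[X²]=38.19.
E[X] = 0.6·3.45 + 0.4·5.7 = 4.35.
E[X²] = 0.6·14.559 + 0.4·38.19 = 24.0114.
Var(X) = E[X²] − (E[X])² = 24.0114 − 18.9225 = 5.0889.

5.0889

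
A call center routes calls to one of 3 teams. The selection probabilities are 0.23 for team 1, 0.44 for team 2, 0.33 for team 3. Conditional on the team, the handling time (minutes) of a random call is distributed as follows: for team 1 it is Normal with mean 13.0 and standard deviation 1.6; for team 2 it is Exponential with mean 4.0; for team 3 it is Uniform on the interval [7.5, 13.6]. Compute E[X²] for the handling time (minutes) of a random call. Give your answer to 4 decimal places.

For each component E[X²] = Var + (mean)², giving 1: 171.56; 2: 32; 3: 114.403.
Overall E[X²] = 0.23·171.56 + 0.44·32 + 0.33·114.403 = 91.2919.

91.2919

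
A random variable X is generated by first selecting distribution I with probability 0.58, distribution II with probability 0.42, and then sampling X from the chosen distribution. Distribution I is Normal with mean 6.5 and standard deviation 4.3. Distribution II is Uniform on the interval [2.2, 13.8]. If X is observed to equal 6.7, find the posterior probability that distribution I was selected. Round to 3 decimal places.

Likelihoods f(6.7 | ·): I: 0.092677; II: 0.0862069.
Posterior ∝ prior × likelihood. Numerator for I: 0.58·0.092677 = 0.0537526.
Normalizing constant: 0.58·0.092677 + 0.42·0.0862069 = 0.0899595.
P(I | observation) = 0.0537526 / 0.0899595 = 0.59752.

0.598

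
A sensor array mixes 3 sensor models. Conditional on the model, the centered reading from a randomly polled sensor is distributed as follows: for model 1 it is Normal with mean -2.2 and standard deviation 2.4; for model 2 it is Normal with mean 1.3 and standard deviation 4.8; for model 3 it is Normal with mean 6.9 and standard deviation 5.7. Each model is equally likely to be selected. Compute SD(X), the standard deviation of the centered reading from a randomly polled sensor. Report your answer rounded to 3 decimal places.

Per component, 1: μ=-2.2, E[X²]=10.6; 2: μ=1.3, E[X²]=24.73; 3: μ=6.9, E[X²]=80.1.
E[X] = 0.333333·-2.2 + 0.333333·1.3 + 0.333333·6.9 = 2.
E[X²] = 0.333333·10.6 + 0.333333·24.73 + 0.333333·80.1 = 38.4767.
Var(X) = E[X²] − (E[X])² = 38.4767 − 4 = 34.4767.
SD(X) = √34.4767 = 5.87168.

5.872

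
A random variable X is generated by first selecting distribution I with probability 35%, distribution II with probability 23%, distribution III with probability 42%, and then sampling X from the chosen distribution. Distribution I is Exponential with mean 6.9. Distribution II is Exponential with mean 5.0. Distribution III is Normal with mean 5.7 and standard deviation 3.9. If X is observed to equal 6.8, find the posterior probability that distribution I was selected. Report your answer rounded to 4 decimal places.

Likelihoods f(6.8 | ·): I: 0.0540942; II: 0.0513322; III: 0.0983039.
Posterior ∝ prior × likelihood. Numerator for I: 0.35·0.0540942 = 0.018933.
Normalizing constant: 0.35·0.0540942 + 0.23·0.0513322 + 0.42·0.0983039 = 0.072027.
P(I | observation) = 0.018933 / 0.072027 = 0.262859.

0.2629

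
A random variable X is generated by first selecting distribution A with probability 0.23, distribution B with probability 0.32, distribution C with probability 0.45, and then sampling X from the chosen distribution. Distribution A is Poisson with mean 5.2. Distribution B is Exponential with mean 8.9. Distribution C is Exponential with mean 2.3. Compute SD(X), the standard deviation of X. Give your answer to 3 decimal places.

6.089

Per component, A: μ=5.2, E[X²]=32.24; B: μ=8.9, E[X²]=158.42; C: μ=2.3, E[X²]=10.58.
E[X] = 0.23·5.2 + 0.32·8.9 + 0.45·2.3 = 5.079.
E[X²] = 0.23·32.24 + 0.32·158.42 + 0.45·10.58 = 62.8706.
Var(X) = E[X²] − (E[X])² = 62.8706 − 25.7962 = 37.0744.
SD(X) = √37.0744 = 6.08887.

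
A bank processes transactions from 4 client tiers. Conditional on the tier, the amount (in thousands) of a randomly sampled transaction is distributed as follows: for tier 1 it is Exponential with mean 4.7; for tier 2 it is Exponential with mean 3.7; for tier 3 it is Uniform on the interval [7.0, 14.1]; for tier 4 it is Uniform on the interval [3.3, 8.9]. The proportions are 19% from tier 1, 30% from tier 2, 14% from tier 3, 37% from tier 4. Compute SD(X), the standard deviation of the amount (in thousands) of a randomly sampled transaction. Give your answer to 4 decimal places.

Per component, 1: μ=4.7, E[X²]=44.18; 2: μ=3.7, E[X²]=27.38; 3: μ=10.55, E[X²]=115.503; 4: μ=6.1, E[X²]=39.8233.
E[X] = 0.19·4.7 + 0.3·3.7 + 0.14·10.55 + 0.37·6.1 = 5.737.
E[X²] = 0.19·44.18 + 0.3·27.38 + 0.14·115.503 + 0.37·39.8233 = 47.5133.
Var(X) = E[X²] − (E[X])² = 47.5133 − 32.9132 = 14.6001.
SD(X) = √14.6001 = 3.82101.

3.8210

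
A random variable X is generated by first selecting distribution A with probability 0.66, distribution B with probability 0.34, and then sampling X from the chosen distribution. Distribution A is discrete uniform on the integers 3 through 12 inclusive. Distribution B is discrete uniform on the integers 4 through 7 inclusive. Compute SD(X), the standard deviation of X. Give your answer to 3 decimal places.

2.601

Per component, A: μ=7.5, E[X²]=64.5; B: μ=5.5, E[X²]=31.5.
E[X] = 0.66·7.5 + 0.34·5.5 = 6.82.
E[X²] = 0.66·64.5 + 0.34·31.5 = 53.28.
Var(X) = E[X²] − (E[X])² = 53.28 − 46.5124 = 6.7676.
SD(X) = √6.7676 = 2.60146.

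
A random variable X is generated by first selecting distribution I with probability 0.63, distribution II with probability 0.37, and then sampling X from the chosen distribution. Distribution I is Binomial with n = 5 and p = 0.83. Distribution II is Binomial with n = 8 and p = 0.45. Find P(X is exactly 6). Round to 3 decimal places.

0.026

Conditional on each component, P(X = 6): I: 0; II: 0.0703329.
By total probability, P(X = 6) = 0.63·0 + 0.37·0.0703329 = 0.0260232.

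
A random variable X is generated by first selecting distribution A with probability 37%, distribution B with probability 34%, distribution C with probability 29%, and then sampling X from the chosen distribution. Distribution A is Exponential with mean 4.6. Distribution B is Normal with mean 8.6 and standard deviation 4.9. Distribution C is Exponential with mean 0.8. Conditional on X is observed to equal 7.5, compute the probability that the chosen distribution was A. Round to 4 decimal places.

Likelihoods f(7.5 | ·): A: 0.0425749; B: 0.0793909; C: 0.000106023.
Posterior ∝ prior × likelihood. Numerator for A: 0.37·0.0425749 = 0.0157527.
Normalizing constant: 0.37·0.0425749 + 0.34·0.0793909 + 0.29·0.000106023 = 0.0427764.
P(A | observation) = 0.0157527 / 0.0427764 = 0.368257.

0.3683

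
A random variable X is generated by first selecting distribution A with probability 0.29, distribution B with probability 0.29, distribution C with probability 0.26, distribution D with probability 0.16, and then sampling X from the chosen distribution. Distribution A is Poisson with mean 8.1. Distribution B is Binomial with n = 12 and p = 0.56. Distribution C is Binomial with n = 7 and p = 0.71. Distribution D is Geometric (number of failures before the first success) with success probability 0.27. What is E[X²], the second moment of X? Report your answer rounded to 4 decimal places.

44.8981

For each component E[X²] = Var + (mean)², giving A: 73.71; B: 48.1152; C: 26.1422; D: 17.3237.
Overall E[X²] = 0.29·73.71 + 0.29·48.1152 + 0.26·26.1422 + 0.16·17.3237 = 44.8981.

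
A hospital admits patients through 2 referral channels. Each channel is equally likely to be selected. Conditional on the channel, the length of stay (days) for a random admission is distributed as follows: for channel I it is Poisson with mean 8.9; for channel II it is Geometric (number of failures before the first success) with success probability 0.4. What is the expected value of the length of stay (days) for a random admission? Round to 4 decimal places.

5.2000

Component means — I: 8.9; II: 1.5.
E[X] = 0.5·8.9 + 0.5·1.5 = 5.2.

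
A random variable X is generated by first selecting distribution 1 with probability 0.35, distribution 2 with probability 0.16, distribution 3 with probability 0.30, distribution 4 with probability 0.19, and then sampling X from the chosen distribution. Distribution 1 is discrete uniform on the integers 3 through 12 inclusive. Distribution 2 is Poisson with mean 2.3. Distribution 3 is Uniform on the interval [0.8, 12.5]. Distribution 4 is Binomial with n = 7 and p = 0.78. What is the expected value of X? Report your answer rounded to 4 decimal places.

Component means — 1: 7.5; 2: 2.3; 3: 6.65; 4: 5.46.
E[X] = 0.35·7.5 + 0.16·2.3 + 0.3·6.65 + 0.19·5.46 = 6.0254.

6.0254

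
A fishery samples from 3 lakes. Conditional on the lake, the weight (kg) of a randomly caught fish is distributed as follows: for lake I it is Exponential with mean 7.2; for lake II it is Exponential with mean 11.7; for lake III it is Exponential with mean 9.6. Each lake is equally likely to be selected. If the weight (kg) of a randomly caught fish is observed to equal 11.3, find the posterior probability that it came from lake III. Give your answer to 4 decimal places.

Likelihoods f(11.3 | ·): I: 0.0289112; II: 0.0325362; III: 0.0321017.
Posterior ∝ prior × likelihood. Numerator for III: 0.333333·0.0321017 = 0.0107006.
Normalizing constant: 0.333333·0.0289112 + 0.333333·0.0325362 + 0.333333·0.0321017 = 0.0311831.
P(III | observation) = 0.0107006 / 0.0311831 = 0.343153.

0.3432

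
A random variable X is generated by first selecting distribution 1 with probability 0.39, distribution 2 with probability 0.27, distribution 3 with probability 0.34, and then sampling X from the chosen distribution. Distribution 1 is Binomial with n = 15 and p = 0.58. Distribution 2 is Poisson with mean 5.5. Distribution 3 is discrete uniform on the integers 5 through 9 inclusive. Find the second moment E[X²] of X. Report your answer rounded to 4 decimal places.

For each component E[X²] = Var + (mean)², giving 1: 79.344; 2: 35.75; 3: 51.
Overall E[X²] = 0.39·79.344 + 0.27·35.75 + 0.34·51 = 57.9367.

57.9367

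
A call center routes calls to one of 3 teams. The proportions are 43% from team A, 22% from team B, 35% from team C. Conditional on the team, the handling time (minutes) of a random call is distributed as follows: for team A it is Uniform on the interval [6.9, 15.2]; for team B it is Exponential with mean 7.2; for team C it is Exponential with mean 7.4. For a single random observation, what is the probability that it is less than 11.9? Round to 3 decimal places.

Conditional on each team, P(X < 11.9): A: 0.60241; B: 0.808483; C: 0.799734.
By total probability, P(X < 11.9) = 0.43·0.60241 + 0.22·0.808483 + 0.35·0.799734 = 0.716809.

0.717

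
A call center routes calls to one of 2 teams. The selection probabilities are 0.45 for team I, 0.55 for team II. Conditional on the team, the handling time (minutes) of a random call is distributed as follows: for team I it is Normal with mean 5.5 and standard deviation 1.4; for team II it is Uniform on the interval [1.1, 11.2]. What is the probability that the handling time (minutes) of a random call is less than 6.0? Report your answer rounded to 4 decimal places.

0.5546

Conditional on each team, P(X < 6.0): I: 0.639508; II: 0.485149.
By total probability, P(X < 6.0) = 0.45·0.639508 + 0.55·0.485149 = 0.55461.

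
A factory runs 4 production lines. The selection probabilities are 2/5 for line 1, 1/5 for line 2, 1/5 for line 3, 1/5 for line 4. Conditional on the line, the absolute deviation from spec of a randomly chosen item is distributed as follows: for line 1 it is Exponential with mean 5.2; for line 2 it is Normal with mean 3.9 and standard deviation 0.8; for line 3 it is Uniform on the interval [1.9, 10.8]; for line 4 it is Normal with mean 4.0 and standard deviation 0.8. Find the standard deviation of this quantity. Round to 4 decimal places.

Per component, 1: μ=5.2, E[X²]=54.08; 2: μ=3.9, E[X²]=15.85; 3: μ=6.35, E[X²]=46.9233; 4: μ=4, E[X²]=16.64.
E[X] = 0.4·5.2 + 0.2·3.9 + 0.2·6.35 + 0.2·4 = 4.93.
E[X²] = 0.4·54.08 + 0.2·15.85 + 0.2·46.9233 + 0.2·16.64 = 37.5147.
Var(X) = E[X²] − (E[X])² = 37.5147 − 24.3049 = 13.2098.
SD(X) = √13.2098 = 3.63452.

3.6345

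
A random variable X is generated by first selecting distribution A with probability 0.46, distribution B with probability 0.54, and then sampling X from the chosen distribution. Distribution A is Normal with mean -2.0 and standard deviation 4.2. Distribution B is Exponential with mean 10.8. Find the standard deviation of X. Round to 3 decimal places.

10.573

Per component, A: μ=-2, E[X²]=21.64; B: μ=10.8, E[X²]=233.28.
E[X] = 0.46·-2 + 0.54·10.8 = 4.912.
E[X²] = 0.46·21.64 + 0.54·233.28 = 135.926.
Var(X) = E[X²] − (E[X])² = 135.926 − 24.1277 = 111.798.
SD(X) = √111.798 = 10.5735.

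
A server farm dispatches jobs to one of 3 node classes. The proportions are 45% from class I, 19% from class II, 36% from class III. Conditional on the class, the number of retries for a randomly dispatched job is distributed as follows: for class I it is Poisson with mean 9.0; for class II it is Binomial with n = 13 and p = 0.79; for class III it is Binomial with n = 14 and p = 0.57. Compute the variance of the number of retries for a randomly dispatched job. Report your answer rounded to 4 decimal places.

Per component, I: μ=9, E[X²]=90; II: μ=10.27, E[X²]=107.63; III: μ=7.98, E[X²]=67.1118.
E[X] = 0.45·9 + 0.19·10.27 + 0.36·7.98 = 8.8741.
E[X²] = 0.45·90 + 0.19·107.63 + 0.36·67.1118 = 85.1099.
Var(X) = E[X²] − (E[X])² = 85.1099 − 78.7497 = 6.36022.

6.3602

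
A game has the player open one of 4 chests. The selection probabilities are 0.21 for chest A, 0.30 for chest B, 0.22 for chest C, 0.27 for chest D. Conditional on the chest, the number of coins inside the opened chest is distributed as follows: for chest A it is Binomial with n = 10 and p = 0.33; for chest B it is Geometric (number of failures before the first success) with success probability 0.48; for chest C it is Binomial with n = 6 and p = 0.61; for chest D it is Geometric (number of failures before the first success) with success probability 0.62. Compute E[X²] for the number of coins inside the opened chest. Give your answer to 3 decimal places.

7.410

For each component E[X²] = Var + (mean)², giving A: 13.101; B: 3.43056; C: 14.823; D: 1.3642.
Overall E[X²] = 0.21·13.101 + 0.3·3.43056 + 0.22·14.823 + 0.27·1.3642 = 7.40977.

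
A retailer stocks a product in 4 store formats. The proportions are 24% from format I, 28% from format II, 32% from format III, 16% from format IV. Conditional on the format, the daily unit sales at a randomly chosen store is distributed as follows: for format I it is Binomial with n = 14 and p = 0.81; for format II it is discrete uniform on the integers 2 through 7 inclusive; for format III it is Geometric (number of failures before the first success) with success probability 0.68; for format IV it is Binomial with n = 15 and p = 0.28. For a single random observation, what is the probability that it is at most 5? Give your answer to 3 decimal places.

Conditional on each format, P(X ≤ 5): I: 0.000254063; II: 0.666667; III: 0.998926; IV: 0.778049.
By total probability, P(X ≤ 5) = 0.24·0.000254063 + 0.28·0.666667 + 0.32·0.998926 + 0.16·0.778049 = 0.630872.

0.631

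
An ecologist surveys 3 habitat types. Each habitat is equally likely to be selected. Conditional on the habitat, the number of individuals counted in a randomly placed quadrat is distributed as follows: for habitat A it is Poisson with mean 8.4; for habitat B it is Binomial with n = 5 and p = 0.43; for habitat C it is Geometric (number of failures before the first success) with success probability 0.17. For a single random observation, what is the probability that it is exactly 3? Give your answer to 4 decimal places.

0.1259

Conditional on each habitat, P(X = 3): A: 0.0222133; B: 0.258318; C: 0.0972038.
By total probability, P(X = 3) = 0.333333·0.0222133 + 0.333333·0.258318 + 0.333333·0.0972038 = 0.125912.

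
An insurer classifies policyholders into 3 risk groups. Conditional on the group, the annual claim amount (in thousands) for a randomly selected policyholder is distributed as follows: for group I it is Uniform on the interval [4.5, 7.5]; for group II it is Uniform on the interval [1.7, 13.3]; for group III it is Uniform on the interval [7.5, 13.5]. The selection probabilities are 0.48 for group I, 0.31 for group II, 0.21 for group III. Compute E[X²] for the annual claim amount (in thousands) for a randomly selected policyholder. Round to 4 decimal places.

For each component E[X²] = Var + (mean)², giving I: 36.75; II: 67.4633; III: 113.25.
Overall E[X²] = 0.48·36.75 + 0.31·67.4633 + 0.21·113.25 = 62.3361.

62.3361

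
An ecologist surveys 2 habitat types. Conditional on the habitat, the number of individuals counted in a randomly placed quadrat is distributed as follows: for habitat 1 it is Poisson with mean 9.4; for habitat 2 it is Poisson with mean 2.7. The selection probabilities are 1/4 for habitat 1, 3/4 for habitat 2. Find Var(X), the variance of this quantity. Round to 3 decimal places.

12.792

Per component, 1: μ=9.4, E[X²]=97.76; 2: μ=2.7, E[X²]=9.99.
E[X] = 0.25·9.4 + 0.75·2.7 = 4.375.
E[X²] = 0.25·97.76 + 0.75·9.99 = 31.9325.
Var(X) = E[X²] − (E[X])² = 31.9325 − 19.1406 = 12.7919.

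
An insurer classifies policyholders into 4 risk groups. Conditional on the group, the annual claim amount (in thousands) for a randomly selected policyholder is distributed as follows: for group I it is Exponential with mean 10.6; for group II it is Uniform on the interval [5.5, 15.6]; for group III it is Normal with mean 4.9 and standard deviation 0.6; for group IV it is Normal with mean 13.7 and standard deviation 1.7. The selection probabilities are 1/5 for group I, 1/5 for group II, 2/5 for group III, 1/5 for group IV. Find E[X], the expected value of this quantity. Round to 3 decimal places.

8.930

Component means — I: 10.6; II: 10.55; III: 4.9; IV: 13.7.
E[X] = 0.2·10.6 + 0.2·10.55 + 0.4·4.9 + 0.2·13.7 = 8.93.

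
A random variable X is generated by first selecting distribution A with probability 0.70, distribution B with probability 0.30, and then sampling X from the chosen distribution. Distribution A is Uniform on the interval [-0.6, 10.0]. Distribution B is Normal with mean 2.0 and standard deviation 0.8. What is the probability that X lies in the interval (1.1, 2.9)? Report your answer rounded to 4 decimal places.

0.3407

Conditional on each component, P(1.1 < X < 2.9): A: 0.169811; B: 0.739411.
By total probability, P(1.1 < X < 2.9) = 0.7·0.169811 + 0.3·0.739411 = 0.340691.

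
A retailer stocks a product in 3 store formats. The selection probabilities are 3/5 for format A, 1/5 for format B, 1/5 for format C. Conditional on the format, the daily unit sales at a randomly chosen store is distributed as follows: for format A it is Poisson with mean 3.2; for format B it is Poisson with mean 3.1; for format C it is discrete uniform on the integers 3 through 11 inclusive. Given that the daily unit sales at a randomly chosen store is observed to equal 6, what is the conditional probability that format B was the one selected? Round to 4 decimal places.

Likelihoods P(X=6 | ·): A: 0.060789; B: 0.0555296; C: 0.111111.
Posterior ∝ prior × likelihood. Numerator for B: 0.2·0.0555296 = 0.0111059.
Normalizing constant: 0.6·0.060789 + 0.2·0.0555296 + 0.2·0.111111 = 0.0698016.
P(B | observation) = 0.0111059 / 0.0698016 = 0.159107.

0.1591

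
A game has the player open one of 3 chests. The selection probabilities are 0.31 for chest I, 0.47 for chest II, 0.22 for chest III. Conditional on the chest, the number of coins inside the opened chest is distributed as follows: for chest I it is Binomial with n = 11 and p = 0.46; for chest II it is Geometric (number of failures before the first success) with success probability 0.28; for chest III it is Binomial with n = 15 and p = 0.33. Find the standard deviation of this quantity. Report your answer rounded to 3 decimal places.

Per component, I: μ=5.06, E[X²]=28.336; II: μ=2.57143, E[X²]=15.7959; III: μ=4.95, E[X²]=27.819.
E[X] = 0.31·5.06 + 0.47·2.57143 + 0.22·4.95 = 3.86617.
E[X²] = 0.31·28.336 + 0.47·15.7959 + 0.22·27.819 = 22.3284.
Var(X) = E[X²] − (E[X])² = 22.3284 − 14.9473 = 7.38114.
SD(X) = √7.38114 = 2.71683.

2.717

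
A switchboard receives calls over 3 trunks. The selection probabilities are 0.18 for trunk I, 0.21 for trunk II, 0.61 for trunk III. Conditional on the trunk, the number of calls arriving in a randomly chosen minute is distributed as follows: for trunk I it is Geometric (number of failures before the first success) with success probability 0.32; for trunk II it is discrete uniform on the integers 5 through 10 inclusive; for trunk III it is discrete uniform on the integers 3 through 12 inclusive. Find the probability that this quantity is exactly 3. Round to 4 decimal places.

Conditional on each trunk, P(X = 3): I: 0.100618; II: 0; III: 0.1.
By total probability, P(X = 3) = 0.18·0.100618 + 0.21·0 + 0.61·0.1 = 0.0791113.

0.0791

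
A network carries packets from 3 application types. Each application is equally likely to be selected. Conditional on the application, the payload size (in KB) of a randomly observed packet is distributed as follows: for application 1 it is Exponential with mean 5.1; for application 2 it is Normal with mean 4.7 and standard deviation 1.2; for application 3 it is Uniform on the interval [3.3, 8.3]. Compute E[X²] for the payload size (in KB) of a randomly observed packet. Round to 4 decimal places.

37.0911

For each component E[X²] = Var + (mean)², giving 1: 52.02; 2: 23.53; 3: 35.7233.
Overall E[X²] = 0.333333·52.02 + 0.333333·23.53 + 0.333333·35.7233 = 37.0911.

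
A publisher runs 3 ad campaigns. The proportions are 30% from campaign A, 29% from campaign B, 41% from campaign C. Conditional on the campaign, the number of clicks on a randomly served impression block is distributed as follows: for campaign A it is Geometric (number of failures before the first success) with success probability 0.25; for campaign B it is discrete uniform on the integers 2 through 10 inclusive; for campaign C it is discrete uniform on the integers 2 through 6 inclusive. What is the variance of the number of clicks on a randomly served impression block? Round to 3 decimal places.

Per component, A: μ=3, E[X²]=21; B: μ=6, E[X²]=42.6667; C: μ=4, E[X²]=18.
E[X] = 0.3·3 + 0.29·6 + 0.41·4 = 4.28.
E[X²] = 0.3·21 + 0.29·42.6667 + 0.41·18 = 26.0533.
Var(X) = E[X²] − (E[X])² = 26.0533 − 18.3184 = 7.73493.

7.735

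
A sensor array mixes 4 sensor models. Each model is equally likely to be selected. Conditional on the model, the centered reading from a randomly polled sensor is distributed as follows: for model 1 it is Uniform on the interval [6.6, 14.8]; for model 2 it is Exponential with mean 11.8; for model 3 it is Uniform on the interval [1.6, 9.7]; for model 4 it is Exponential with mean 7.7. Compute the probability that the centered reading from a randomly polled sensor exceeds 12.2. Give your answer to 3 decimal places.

0.219

Conditional on each model, P(X > 12.2): 1: 0.317073; 2: 0.355618; 3: 0; 4: 0.205068.
By total probability, P(X > 12.2) = 0.25·0.317073 + 0.25·0.355618 + 0.25·0 + 0.25·0.205068 = 0.21944.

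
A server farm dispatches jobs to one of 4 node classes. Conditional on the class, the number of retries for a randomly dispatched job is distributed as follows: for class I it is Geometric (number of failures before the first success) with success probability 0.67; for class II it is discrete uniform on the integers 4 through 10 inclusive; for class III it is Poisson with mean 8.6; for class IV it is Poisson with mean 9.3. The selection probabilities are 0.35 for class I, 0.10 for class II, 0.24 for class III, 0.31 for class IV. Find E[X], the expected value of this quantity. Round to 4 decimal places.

5.8194

Component means — I: 0.492537; II: 7; III: 8.6; IV: 9.3.
E[X] = 0.35·0.492537 + 0.1·7 + 0.24·8.6 + 0.31·9.3 = 5.81939.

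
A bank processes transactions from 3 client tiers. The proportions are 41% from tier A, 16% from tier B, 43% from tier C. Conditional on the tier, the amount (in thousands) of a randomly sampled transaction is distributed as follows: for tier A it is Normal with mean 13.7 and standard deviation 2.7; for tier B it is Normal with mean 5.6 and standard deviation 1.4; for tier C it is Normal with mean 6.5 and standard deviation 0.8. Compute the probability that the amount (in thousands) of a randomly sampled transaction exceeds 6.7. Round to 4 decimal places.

0.6152

Conditional on each tier, P(X > 6.7): A: 0.995237; B: 0.216017; C: 0.401294.
By total probability, P(X > 6.7) = 0.41·0.995237 + 0.16·0.216017 + 0.43·0.401294 = 0.615166.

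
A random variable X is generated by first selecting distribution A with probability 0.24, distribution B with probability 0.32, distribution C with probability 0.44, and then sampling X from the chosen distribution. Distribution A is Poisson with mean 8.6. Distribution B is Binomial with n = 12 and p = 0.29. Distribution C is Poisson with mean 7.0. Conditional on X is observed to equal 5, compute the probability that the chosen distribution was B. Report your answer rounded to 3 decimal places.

0.391

Likelihoods P(X=5 | ·): A: 0.0721736; B: 0.147749; C: 0.127717.
Posterior ∝ prior × likelihood. Numerator for B: 0.32·0.147749 = 0.0472796.
Normalizing constant: 0.24·0.0721736 + 0.32·0.147749 + 0.44·0.127717 = 0.120797.
P(B | observation) = 0.0472796 / 0.120797 = 0.391398.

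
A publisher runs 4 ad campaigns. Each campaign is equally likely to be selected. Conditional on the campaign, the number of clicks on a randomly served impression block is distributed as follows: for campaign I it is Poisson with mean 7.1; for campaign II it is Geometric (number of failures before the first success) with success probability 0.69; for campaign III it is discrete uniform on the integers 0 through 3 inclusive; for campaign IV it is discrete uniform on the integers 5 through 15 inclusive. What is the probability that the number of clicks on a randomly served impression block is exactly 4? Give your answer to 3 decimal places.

0.023

Conditional on each campaign, P(X = 4): I: 0.0873638; II: 0.00637229; III: 0; IV: 0.
By total probability, P(X = 4) = 0.25·0.0873638 + 0.25·0.00637229 + 0.25·0 + 0.25·0 = 0.023434.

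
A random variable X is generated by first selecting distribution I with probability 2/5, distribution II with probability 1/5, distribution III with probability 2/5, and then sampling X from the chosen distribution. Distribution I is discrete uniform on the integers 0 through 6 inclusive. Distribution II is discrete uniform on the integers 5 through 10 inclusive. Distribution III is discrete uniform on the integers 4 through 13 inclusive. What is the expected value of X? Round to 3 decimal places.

6.100

Component means — I: 3; II: 7.5; III: 8.5.
E[X] = 0.4·3 + 0.2·7.5 + 0.4·8.5 = 6.1.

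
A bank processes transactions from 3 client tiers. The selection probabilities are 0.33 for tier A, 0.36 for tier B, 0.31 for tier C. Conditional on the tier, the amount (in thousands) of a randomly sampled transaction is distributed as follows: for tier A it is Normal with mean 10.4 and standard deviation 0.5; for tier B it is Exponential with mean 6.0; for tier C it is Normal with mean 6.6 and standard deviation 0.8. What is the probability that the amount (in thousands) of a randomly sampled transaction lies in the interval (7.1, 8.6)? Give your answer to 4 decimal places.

Conditional on each tier, P(7.1 < X < 8.6): A: 0.000159109; B: 0.0677436; C: 0.259776.
By total probability, P(7.1 < X < 8.6) = 0.33·0.000159109 + 0.36·0.0677436 + 0.31·0.259776 = 0.104971.

0.1050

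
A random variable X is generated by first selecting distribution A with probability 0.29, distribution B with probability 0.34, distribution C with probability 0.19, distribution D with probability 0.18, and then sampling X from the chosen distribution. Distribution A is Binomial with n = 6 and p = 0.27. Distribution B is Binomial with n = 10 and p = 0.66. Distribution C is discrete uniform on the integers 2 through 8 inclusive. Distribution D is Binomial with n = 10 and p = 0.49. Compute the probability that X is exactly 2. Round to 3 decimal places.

Conditional on each component, P(X = 2): A: 0.310535; B: 0.00350051; C: 0.142857; D: 0.04945.
By total probability, P(X = 2) = 0.29·0.310535 + 0.34·0.00350051 + 0.19·0.142857 + 0.18·0.04945 = 0.127289.

0.127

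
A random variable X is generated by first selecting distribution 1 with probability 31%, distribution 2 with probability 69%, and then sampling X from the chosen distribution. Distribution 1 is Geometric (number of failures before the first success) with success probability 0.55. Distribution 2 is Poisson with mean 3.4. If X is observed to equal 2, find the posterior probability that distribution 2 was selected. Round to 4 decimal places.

0.7940

Likelihoods P(X=2 | ·): 1: 0.111375; 2: 0.192898.
Posterior ∝ prior × likelihood. Numerator for 2: 0.69·0.192898 = 0.133099.
Normalizing constant: 0.31·0.111375 + 0.69·0.192898 = 0.167626.
P(2 | observation) = 0.133099 / 0.167626 = 0.794027.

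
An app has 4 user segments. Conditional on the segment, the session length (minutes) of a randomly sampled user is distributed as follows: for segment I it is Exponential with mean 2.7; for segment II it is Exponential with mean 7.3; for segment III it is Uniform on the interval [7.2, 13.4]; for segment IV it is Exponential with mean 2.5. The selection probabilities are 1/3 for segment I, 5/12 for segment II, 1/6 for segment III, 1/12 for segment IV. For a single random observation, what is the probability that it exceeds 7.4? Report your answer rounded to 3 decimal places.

0.338

Conditional on each segment, P(X > 7.4): I: 0.0645225; II: 0.362874; III: 0.967742; IV: 0.0518189.
By total probability, P(X > 7.4) = 0.333333·0.0645225 + 0.416667·0.362874 + 0.166667·0.967742 + 0.0833333·0.0518189 = 0.338314.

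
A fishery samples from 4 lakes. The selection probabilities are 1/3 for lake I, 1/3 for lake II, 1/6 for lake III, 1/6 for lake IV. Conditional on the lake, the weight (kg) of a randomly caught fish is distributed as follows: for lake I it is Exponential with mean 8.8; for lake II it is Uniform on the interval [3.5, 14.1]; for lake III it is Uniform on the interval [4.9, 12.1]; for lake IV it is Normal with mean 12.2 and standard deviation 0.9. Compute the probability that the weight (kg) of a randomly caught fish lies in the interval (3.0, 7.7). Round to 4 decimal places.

0.2950

Conditional on each lake, P(3.0 < X < 7.7): I: 0.294262; II: 0.396226; III: 0.388889; IV: 2.86652e-07.
By total probability, P(3.0 < X < 7.7) = 0.333333·0.294262 + 0.333333·0.396226 + 0.166667·0.388889 + 0.166667·2.86652e-07 = 0.294978.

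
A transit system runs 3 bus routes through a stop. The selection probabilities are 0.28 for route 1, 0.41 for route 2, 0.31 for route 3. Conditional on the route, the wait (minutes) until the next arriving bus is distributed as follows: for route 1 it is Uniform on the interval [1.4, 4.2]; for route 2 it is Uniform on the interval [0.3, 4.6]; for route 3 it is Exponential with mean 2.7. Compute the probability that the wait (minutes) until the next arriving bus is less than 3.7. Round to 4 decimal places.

Conditional on each route, P(X < 3.7): 1: 0.821429; 2: 0.790698; 3: 0.745987.
By total probability, P(X < 3.7) = 0.28·0.821429 + 0.41·0.790698 + 0.31·0.745987 = 0.785442.

0.7854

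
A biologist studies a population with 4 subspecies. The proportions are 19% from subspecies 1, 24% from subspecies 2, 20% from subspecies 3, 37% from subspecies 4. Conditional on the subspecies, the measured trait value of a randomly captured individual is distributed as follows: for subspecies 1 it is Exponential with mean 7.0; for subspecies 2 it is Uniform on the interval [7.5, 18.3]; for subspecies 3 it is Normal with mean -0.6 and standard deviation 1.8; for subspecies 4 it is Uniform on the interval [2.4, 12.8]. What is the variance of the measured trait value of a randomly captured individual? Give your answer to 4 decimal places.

Per component, 1: μ=7, E[X²]=98; 2: μ=12.9, E[X²]=176.13; 3: μ=-0.6, E[X²]=3.6; 4: μ=7.6, E[X²]=66.7733.
E[X] = 0.19·7 + 0.24·12.9 + 0.2·-0.6 + 0.37·7.6 = 7.118.
E[X²] = 0.19·98 + 0.24·176.13 + 0.2·3.6 + 0.37·66.7733 = 86.3173.
Var(X) = E[X²] − (E[X])² = 86.3173 − 50.6659 = 35.6514.

35.6514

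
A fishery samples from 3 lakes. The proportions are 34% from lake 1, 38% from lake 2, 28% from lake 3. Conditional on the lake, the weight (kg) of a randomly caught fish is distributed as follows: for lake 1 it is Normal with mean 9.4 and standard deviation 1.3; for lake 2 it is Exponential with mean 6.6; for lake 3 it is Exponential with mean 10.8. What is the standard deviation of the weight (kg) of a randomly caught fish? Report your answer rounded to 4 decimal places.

7.2707

Per component, 1: μ=9.4, E[X²]=90.05; 2: μ=6.6, E[X²]=87.12; 3: μ=10.8, E[X²]=233.28.
E[X] = 0.34·9.4 + 0.38·6.6 + 0.28·10.8 = 8.728.
E[X²] = 0.34·90.05 + 0.38·87.12 + 0.28·233.28 = 129.041.
Var(X) = E[X²] − (E[X])² = 129.041 − 76.178 = 52.863.
SD(X) = √52.863 = 7.2707.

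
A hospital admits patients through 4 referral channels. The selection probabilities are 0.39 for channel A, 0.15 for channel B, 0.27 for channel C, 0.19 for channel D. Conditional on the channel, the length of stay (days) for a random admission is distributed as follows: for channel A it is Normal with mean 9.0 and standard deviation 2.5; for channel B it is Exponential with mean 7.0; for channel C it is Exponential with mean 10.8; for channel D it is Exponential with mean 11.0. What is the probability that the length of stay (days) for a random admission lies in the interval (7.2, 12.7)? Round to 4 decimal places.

0.3943

Conditional on each channel, P(7.2 < X < 12.7): A: 0.694801; B: 0.194563; C: 0.204884; D: 0.204477.
By total probability, P(7.2 < X < 12.7) = 0.39·0.694801 + 0.15·0.194563 + 0.27·0.204884 + 0.19·0.204477 = 0.394326.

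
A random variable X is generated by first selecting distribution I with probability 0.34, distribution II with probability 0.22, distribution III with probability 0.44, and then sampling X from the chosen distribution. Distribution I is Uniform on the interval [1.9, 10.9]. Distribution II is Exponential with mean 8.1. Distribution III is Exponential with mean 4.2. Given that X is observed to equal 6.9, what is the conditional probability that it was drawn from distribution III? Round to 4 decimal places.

0.2910

Likelihoods f(6.9 | ·): I: 0.111111; II: 0.0526696; III: 0.046054.
Posterior ∝ prior × likelihood. Numerator for III: 0.44·0.046054 = 0.0202637.
Normalizing constant: 0.34·0.111111 + 0.22·0.0526696 + 0.44·0.046054 = 0.0696288.
P(III | observation) = 0.0202637 / 0.0696288 = 0.291025.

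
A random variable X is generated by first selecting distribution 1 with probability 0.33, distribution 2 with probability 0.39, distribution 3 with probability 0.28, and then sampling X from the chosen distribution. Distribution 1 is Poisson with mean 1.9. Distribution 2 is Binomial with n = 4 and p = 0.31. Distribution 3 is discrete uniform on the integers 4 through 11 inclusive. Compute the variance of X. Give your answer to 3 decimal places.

9.664

Per component, 1: μ=1.9, E[X²]=5.51; 2: μ=1.24, E[X²]=2.3932; 3: μ=7.5, E[X²]=61.5.
E[X] = 0.33·1.9 + 0.39·1.24 + 0.28·7.5 = 3.2106.
E[X²] = 0.33·5.51 + 0.39·2.3932 + 0.28·61.5 = 19.9716.
Var(X) = E[X²] − (E[X])² = 19.9716 − 10.308 = 9.6637.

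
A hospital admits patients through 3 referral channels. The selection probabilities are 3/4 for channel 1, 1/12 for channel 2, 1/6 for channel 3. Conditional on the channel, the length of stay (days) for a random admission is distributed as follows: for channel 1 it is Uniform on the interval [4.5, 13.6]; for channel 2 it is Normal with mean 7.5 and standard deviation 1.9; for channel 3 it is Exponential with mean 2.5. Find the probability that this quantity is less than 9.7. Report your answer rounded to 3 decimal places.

0.665

Conditional on each channel, P(X < 9.7): 1: 0.571429; 2: 0.876547; 3: 0.979349.
By total probability, P(X < 9.7) = 0.75·0.571429 + 0.0833333·0.876547 + 0.166667·0.979349 = 0.664842.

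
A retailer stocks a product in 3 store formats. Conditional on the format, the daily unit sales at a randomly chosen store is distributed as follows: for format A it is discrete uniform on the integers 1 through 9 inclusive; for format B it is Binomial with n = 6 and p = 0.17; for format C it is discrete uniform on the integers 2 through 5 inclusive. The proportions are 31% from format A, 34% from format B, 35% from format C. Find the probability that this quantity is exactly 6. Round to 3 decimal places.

0.034

Conditional on each format, P(X = 6): A: 0.111111; B: 2.41376e-05; C: 0.
By total probability, P(X = 6) = 0.31·0.111111 + 0.34·2.41376e-05 + 0.35·0 = 0.0344527.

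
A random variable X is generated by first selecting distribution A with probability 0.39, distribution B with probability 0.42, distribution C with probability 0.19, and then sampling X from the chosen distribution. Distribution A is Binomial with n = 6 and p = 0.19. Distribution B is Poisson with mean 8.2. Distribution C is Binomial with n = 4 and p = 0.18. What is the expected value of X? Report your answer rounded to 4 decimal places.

4.0254

Component means — A: 1.14; B: 8.2; C: 0.72.
E[X] = 0.39·1.14 + 0.42·8.2 + 0.19·0.72 = 4.0254.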